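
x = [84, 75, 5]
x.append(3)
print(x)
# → [84, 75, 5, 3]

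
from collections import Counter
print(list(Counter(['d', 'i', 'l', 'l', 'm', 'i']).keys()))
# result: ['d', 'i', 'l', 'm']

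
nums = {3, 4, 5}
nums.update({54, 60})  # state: {3, 4, 5, 54, 60}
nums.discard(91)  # {3, 4, 5, 54, 60}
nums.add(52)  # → {3, 4, 5, 52, 54, 60}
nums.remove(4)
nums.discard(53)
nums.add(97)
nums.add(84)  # {3, 5, 52, 54, 60, 84, 97}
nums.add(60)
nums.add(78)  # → {3, 5, 52, 54, 60, 78, 84, 97}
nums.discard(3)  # {5, 52, 54, 60, 78, 84, 97}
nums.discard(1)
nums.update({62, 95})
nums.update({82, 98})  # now {5, 52, 54, 60, 62, 78, 82, 84, 95, 97, 98}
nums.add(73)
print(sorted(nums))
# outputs [5, 52, 54, 60, 62, 73, 78, 82, 84, 95, 97, 98]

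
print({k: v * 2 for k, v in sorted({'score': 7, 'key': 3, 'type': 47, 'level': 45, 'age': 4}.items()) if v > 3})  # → {'age': 8, 'level': 90, 'score': 14, 'type': 94}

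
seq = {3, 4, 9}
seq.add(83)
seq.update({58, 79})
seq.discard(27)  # {3, 4, 9, 58, 79, 83}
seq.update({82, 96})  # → {3, 4, 9, 58, 79, 82, 83, 96}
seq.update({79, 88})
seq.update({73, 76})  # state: {3, 4, 9, 58, 73, 76, 79, 82, 83, 88, 96}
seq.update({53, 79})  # {3, 4, 9, 53, 58, 73, 76, 79, 82, 83, 88, 96}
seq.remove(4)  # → {3, 9, 53, 58, 73, 76, 79, 82, 83, 88, 96}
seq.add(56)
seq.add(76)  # {3, 9, 53, 56, 58, 73, 76, 79, 82, 83, 88, 96}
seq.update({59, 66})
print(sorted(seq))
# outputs [3, 9, 53, 56, 58, 59, 66, 73, 76, 79, 82, 83, 88, 96]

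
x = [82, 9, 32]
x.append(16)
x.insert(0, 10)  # [10, 82, 9, 32, 16]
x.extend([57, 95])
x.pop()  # 95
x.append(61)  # [10, 82, 9, 32, 16, 57, 61]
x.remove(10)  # [82, 9, 32, 16, 57, 61]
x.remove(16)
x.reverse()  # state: [61, 57, 32, 9, 82]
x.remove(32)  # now [61, 57, 9, 82]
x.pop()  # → 82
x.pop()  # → 9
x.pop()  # 57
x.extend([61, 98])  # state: [61, 61, 98]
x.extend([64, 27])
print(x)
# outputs [61, 61, 98, 64, 27]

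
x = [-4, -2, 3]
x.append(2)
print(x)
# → [-4, -2, 3, 2]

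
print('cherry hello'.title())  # Cherry Hello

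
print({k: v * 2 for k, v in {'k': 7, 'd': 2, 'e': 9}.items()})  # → {'k': 14, 'd': 4, 'e': 18}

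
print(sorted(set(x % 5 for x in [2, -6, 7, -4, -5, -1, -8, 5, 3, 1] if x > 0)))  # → [0, 1, 2, 3]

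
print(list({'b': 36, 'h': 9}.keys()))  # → ['b', 'h']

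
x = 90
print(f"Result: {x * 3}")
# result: Result: 270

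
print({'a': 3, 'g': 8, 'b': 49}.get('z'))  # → None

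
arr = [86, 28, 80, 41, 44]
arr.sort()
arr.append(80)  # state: [28, 41, 44, 80, 86, 80]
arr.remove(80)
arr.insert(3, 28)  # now [28, 41, 44, 28, 86, 80]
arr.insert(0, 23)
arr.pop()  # 80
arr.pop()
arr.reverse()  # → [28, 44, 41, 28, 23]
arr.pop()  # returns 23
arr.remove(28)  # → [44, 41, 28]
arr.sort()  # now [28, 41, 44]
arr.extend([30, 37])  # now [28, 41, 44, 30, 37]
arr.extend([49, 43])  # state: [28, 41, 44, 30, 37, 49, 43]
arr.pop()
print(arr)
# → [28, 41, 44, 30, 37, 49]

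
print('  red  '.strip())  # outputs red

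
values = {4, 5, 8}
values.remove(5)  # {4, 8}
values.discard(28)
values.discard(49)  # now {4, 8}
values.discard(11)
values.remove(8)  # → {4}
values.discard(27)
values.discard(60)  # {4}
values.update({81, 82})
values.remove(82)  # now {4, 81}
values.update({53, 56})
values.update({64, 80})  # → {4, 53, 56, 64, 80, 81}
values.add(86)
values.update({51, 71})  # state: {4, 51, 53, 56, 64, 71, 80, 81, 86}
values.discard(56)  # {4, 51, 53, 64, 71, 80, 81, 86}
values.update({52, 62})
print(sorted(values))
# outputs [4, 51, 52, 53, 62, 64, 71, 80, 81, 86]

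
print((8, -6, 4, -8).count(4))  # 1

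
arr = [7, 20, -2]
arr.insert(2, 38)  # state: [7, 20, 38, -2]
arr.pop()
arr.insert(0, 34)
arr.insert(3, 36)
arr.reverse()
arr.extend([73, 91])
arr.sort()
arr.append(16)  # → [7, 20, 34, 36, 38, 73, 91, 16]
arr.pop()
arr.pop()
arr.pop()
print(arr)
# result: [7, 20, 34, 36, 38]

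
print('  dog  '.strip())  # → dog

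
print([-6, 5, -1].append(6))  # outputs None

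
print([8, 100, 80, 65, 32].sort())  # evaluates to None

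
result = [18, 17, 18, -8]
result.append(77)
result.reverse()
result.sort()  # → [-8, 17, 18, 18, 77]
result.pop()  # 77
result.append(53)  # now [-8, 17, 18, 18, 53]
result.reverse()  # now [53, 18, 18, 17, -8]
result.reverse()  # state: [-8, 17, 18, 18, 53]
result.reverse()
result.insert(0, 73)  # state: [73, 53, 18, 18, 17, -8]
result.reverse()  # [-8, 17, 18, 18, 53, 73]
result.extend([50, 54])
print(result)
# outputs [-8, 17, 18, 18, 53, 73, 50, 54]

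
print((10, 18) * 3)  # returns (10, 18, 10, 18, 10, 18)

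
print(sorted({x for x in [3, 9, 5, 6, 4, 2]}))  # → [2, 3, 4, 5, 6, 9]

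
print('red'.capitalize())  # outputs Red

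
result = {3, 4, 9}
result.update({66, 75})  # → {3, 4, 9, 66, 75}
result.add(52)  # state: {3, 4, 9, 52, 66, 75}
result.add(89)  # {3, 4, 9, 52, 66, 75, 89}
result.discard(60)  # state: {3, 4, 9, 52, 66, 75, 89}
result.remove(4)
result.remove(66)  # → {3, 9, 52, 75, 89}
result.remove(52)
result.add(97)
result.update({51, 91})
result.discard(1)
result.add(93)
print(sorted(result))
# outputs [3, 9, 51, 75, 89, 91, 93, 97]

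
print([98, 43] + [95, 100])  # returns [98, 43, 95, 100]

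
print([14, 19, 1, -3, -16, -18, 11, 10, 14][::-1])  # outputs [14, 10, 11, -18, -16, -3, 1, 19, 14]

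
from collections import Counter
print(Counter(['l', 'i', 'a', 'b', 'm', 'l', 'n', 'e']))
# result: Counter({'l': 2, 'i': 1, 'a': 1, 'b': 1, 'm': 1, 'n': 1, 'e': 1})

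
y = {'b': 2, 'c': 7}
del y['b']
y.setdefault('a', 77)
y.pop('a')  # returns 77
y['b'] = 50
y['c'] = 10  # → {'c': 10, 'b': 50}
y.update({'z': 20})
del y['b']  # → {'c': 10, 'z': 20}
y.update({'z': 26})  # {'c': 10, 'z': 26}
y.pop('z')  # 26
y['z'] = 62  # {'c': 10, 'z': 62}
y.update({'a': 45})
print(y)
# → {'c': 10, 'z': 62, 'a': 45}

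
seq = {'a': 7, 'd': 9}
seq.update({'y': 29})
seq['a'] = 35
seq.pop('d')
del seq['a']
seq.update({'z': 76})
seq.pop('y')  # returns 29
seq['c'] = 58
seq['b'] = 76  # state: {'z': 76, 'c': 58, 'b': 76}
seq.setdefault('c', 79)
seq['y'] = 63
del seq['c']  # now {'z': 76, 'b': 76, 'y': 63}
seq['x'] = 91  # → {'z': 76, 'b': 76, 'y': 63, 'x': 91}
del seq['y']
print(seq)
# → {'z': 76, 'b': 76, 'x': 91}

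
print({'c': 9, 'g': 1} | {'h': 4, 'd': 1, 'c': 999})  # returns {'c': 999, 'g': 1, 'h': 4, 'd': 1}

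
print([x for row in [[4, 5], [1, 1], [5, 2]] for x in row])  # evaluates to [4, 5, 1, 1, 5, 2]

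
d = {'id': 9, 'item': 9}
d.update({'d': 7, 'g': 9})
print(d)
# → {'id': 9, 'item': 9, 'd': 7, 'g': 9}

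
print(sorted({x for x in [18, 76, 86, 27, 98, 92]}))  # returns [18, 27, 76, 86, 92, 98]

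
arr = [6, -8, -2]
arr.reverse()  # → [-2, -8, 6]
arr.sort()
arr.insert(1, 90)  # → [-8, 90, -2, 6]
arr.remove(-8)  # [90, -2, 6]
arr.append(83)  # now [90, -2, 6, 83]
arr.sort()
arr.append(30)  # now [-2, 6, 83, 90, 30]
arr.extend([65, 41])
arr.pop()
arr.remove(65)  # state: [-2, 6, 83, 90, 30]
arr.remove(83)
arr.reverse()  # [30, 90, 6, -2]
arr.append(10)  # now [30, 90, 6, -2, 10]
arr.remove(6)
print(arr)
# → [30, 90, -2, 10]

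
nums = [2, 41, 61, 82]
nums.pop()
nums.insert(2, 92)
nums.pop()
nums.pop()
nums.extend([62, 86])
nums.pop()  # 86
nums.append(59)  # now [2, 41, 62, 59]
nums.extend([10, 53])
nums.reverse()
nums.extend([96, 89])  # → [53, 10, 59, 62, 41, 2, 96, 89]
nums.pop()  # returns 89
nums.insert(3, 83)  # [53, 10, 59, 83, 62, 41, 2, 96]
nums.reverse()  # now [96, 2, 41, 62, 83, 59, 10, 53]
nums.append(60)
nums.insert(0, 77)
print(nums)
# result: [77, 96, 2, 41, 62, 83, 59, 10, 53, 60]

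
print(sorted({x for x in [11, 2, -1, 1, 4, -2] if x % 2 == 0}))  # [-2, 2, 4]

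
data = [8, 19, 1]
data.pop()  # 1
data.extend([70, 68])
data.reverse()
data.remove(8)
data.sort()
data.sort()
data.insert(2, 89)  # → [19, 68, 89, 70]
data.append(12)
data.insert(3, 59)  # [19, 68, 89, 59, 70, 12]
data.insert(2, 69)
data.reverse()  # [12, 70, 59, 89, 69, 68, 19]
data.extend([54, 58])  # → [12, 70, 59, 89, 69, 68, 19, 54, 58]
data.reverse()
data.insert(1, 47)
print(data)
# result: [58, 47, 54, 19, 68, 69, 89, 59, 70, 12]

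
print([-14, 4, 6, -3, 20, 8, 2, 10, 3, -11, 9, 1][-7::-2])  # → [8, -3, 4]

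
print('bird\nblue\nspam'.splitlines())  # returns ['bird', 'blue', 'spam']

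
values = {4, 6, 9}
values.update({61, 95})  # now {4, 6, 9, 61, 95}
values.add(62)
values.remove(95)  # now {4, 6, 9, 61, 62}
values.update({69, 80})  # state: {4, 6, 9, 61, 62, 69, 80}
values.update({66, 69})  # {4, 6, 9, 61, 62, 66, 69, 80}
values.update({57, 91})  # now {4, 6, 9, 57, 61, 62, 66, 69, 80, 91}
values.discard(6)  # {4, 9, 57, 61, 62, 66, 69, 80, 91}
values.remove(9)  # {4, 57, 61, 62, 66, 69, 80, 91}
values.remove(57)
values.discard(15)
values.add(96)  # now {4, 61, 62, 66, 69, 80, 91, 96}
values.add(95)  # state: {4, 61, 62, 66, 69, 80, 91, 95, 96}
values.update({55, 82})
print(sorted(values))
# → [4, 55, 61, 62, 66, 69, 80, 82, 91, 95, 96]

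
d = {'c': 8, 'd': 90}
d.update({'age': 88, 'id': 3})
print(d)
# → {'c': 8, 'd': 90, 'age': 88, 'id': 3}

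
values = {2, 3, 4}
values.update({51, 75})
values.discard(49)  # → {2, 3, 4, 51, 75}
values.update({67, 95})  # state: {2, 3, 4, 51, 67, 75, 95}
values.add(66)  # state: {2, 3, 4, 51, 66, 67, 75, 95}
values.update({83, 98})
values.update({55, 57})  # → {2, 3, 4, 51, 55, 57, 66, 67, 75, 83, 95, 98}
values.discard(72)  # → {2, 3, 4, 51, 55, 57, 66, 67, 75, 83, 95, 98}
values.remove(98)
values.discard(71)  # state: {2, 3, 4, 51, 55, 57, 66, 67, 75, 83, 95}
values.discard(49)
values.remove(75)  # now {2, 3, 4, 51, 55, 57, 66, 67, 83, 95}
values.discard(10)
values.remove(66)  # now {2, 3, 4, 51, 55, 57, 67, 83, 95}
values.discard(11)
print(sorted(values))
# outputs [2, 3, 4, 51, 55, 57, 67, 83, 95]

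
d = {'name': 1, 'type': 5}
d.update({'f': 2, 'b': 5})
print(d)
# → {'name': 1, 'type': 5, 'f': 2, 'b': 5}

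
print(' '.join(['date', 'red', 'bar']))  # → date red bar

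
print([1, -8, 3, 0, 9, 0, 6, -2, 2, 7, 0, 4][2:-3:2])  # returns [3, 9, 6, 2]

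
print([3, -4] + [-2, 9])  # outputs [3, -4, -2, 9]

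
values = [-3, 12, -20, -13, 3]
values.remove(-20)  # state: [-3, 12, -13, 3]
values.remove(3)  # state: [-3, 12, -13]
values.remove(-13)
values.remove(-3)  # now [12]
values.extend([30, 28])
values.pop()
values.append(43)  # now [12, 30, 43]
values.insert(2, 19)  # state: [12, 30, 19, 43]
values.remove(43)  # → [12, 30, 19]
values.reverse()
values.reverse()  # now [12, 30, 19]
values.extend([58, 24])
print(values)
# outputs [12, 30, 19, 58, 24]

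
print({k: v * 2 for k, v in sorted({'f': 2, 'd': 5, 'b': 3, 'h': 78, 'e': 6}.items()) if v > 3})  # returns {'d': 10, 'e': 12, 'h': 156}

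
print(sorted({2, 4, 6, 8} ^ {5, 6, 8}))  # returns [2, 4, 5]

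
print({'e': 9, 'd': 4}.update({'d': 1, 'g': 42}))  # None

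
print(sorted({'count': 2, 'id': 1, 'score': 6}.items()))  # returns [('count', 2), ('id', 1), ('score', 6)]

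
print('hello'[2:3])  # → l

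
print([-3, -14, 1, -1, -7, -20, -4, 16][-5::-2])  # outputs [-1, -14]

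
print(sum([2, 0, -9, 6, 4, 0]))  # 3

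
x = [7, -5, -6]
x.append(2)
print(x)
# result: [7, -5, -6, 2]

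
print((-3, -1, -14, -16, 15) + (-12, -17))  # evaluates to (-3, -1, -14, -16, 15, -12, -17)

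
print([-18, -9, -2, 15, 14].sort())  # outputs None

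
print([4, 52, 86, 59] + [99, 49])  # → [4, 52, 86, 59, 99, 49]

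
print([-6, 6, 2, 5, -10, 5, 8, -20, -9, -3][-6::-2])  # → [-10, 2, -6]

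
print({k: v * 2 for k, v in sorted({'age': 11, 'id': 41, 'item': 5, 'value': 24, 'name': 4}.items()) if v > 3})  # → {'age': 22, 'id': 82, 'item': 10, 'name': 8, 'value': 48}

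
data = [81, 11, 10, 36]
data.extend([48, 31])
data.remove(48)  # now [81, 11, 10, 36, 31]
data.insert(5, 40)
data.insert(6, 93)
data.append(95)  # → [81, 11, 10, 36, 31, 40, 93, 95]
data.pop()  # 95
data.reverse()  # [93, 40, 31, 36, 10, 11, 81]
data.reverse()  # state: [81, 11, 10, 36, 31, 40, 93]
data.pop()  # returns 93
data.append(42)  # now [81, 11, 10, 36, 31, 40, 42]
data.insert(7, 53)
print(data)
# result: [81, 11, 10, 36, 31, 40, 42, 53]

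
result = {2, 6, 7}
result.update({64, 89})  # {2, 6, 7, 64, 89}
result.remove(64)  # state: {2, 6, 7, 89}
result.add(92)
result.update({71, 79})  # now {2, 6, 7, 71, 79, 89, 92}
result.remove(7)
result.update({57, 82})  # {2, 6, 57, 71, 79, 82, 89, 92}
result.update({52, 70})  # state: {2, 6, 52, 57, 70, 71, 79, 82, 89, 92}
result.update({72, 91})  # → {2, 6, 52, 57, 70, 71, 72, 79, 82, 89, 91, 92}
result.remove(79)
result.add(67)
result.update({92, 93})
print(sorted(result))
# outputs [2, 6, 52, 57, 67, 70, 71, 72, 82, 89, 91, 92, 93]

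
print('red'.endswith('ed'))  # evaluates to True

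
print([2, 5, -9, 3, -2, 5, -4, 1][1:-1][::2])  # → [5, 3, 5]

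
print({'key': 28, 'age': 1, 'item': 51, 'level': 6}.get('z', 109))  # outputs 109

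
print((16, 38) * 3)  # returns (16, 38, 16, 38, 16, 38)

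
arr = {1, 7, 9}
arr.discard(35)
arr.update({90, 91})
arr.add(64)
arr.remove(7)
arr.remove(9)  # {1, 64, 90, 91}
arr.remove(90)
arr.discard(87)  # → {1, 64, 91}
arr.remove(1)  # {64, 91}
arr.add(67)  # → {64, 67, 91}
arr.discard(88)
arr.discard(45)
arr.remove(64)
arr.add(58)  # {58, 67, 91}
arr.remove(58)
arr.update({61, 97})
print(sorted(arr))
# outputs [61, 67, 91, 97]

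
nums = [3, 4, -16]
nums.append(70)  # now [3, 4, -16, 70]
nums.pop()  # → 70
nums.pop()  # -16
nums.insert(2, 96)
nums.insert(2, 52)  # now [3, 4, 52, 96]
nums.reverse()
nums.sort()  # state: [3, 4, 52, 96]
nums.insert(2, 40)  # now [3, 4, 40, 52, 96]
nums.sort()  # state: [3, 4, 40, 52, 96]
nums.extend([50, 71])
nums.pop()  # 71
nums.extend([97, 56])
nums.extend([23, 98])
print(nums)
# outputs [3, 4, 40, 52, 96, 50, 97, 56, 23, 98]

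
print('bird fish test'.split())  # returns ['bird', 'fish', 'test']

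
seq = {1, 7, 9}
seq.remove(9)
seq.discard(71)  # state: {1, 7}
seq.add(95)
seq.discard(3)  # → {1, 7, 95}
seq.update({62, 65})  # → {1, 7, 62, 65, 95}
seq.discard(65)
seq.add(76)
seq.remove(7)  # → {1, 62, 76, 95}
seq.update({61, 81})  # {1, 61, 62, 76, 81, 95}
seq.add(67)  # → {1, 61, 62, 67, 76, 81, 95}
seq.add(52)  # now {1, 52, 61, 62, 67, 76, 81, 95}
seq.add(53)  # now {1, 52, 53, 61, 62, 67, 76, 81, 95}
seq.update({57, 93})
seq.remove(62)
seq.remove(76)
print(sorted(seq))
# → [1, 52, 53, 57, 61, 67, 81, 93, 95]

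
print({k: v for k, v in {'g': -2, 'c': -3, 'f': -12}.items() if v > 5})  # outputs {}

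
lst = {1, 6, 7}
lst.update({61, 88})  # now {1, 6, 7, 61, 88}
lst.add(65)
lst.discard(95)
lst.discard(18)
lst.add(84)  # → {1, 6, 7, 61, 65, 84, 88}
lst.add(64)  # {1, 6, 7, 61, 64, 65, 84, 88}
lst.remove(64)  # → {1, 6, 7, 61, 65, 84, 88}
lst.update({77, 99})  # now {1, 6, 7, 61, 65, 77, 84, 88, 99}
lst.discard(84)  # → {1, 6, 7, 61, 65, 77, 88, 99}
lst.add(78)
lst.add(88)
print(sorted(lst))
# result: [1, 6, 7, 61, 65, 77, 78, 88, 99]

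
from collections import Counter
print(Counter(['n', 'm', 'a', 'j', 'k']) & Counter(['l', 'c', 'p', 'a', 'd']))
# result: Counter({'a': 1})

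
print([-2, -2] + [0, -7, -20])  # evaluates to [-2, -2, 0, -7, -20]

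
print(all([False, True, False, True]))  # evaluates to False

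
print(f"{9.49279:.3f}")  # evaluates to 9.493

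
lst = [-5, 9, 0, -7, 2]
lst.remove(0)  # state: [-5, 9, -7, 2]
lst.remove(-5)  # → [9, -7, 2]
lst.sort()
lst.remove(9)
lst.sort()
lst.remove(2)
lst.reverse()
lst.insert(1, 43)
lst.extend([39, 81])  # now [-7, 43, 39, 81]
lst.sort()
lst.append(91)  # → [-7, 39, 43, 81, 91]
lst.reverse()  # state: [91, 81, 43, 39, -7]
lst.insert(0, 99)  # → [99, 91, 81, 43, 39, -7]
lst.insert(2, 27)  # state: [99, 91, 27, 81, 43, 39, -7]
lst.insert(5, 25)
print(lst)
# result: [99, 91, 27, 81, 43, 25, 39, -7]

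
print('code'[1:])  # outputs ode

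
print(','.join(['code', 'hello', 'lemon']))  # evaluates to code,hello,lemon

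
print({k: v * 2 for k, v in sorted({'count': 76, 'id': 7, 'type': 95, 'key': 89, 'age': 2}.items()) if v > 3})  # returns {'count': 152, 'id': 14, 'key': 178, 'type': 190}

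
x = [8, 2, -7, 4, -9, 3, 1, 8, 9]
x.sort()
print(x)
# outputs [-9, -7, 1, 2, 3, 4, 8, 8, 9]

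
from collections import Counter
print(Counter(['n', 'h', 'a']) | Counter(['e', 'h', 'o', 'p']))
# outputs Counter({'n': 1, 'h': 1, 'a': 1, 'e': 1, 'o': 1, 'p': 1})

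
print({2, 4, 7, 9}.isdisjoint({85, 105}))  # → True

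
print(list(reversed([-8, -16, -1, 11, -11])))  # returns [-11, 11, -1, -16, -8]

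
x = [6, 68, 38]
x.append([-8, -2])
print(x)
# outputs [6, 68, 38, [-8, -2]]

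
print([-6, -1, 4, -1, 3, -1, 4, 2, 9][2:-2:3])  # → [4, -1]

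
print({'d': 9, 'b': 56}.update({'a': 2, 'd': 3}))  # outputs None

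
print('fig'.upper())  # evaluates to FIG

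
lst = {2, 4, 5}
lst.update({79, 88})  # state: {2, 4, 5, 79, 88}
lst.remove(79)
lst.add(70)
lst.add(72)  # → {2, 4, 5, 70, 72, 88}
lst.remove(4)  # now {2, 5, 70, 72, 88}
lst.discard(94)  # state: {2, 5, 70, 72, 88}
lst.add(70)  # {2, 5, 70, 72, 88}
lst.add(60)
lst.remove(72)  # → {2, 5, 60, 70, 88}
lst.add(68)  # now {2, 5, 60, 68, 70, 88}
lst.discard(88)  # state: {2, 5, 60, 68, 70}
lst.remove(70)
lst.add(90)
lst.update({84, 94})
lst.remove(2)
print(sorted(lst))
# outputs [5, 60, 68, 84, 90, 94]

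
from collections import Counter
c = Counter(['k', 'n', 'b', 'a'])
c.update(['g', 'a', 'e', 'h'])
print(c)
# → Counter({'a': 2, 'k': 1, 'n': 1, 'b': 1, 'g': 1, 'e': 1, 'h': 1})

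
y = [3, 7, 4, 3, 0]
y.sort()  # [0, 3, 3, 4, 7]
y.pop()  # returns 7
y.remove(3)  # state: [0, 3, 4]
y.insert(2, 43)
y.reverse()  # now [4, 43, 3, 0]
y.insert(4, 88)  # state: [4, 43, 3, 0, 88]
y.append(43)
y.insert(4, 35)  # [4, 43, 3, 0, 35, 88, 43]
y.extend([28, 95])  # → [4, 43, 3, 0, 35, 88, 43, 28, 95]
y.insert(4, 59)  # [4, 43, 3, 0, 59, 35, 88, 43, 28, 95]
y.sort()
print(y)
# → [0, 3, 4, 28, 35, 43, 43, 59, 88, 95]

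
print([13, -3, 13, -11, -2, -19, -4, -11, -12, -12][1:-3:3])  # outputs [-3, -2]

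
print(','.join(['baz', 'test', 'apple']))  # baz,test,apple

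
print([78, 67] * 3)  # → [78, 67, 78, 67, 78, 67]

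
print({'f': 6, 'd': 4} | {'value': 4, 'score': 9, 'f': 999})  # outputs {'f': 999, 'd': 4, 'value': 4, 'score': 9}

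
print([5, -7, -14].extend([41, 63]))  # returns None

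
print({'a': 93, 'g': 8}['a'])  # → 93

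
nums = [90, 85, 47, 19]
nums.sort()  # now [19, 47, 85, 90]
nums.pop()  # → 90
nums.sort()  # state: [19, 47, 85]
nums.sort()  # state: [19, 47, 85]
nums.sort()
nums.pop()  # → 85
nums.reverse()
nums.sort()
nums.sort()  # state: [19, 47]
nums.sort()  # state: [19, 47]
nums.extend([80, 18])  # [19, 47, 80, 18]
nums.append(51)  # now [19, 47, 80, 18, 51]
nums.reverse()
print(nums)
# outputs [51, 18, 80, 47, 19]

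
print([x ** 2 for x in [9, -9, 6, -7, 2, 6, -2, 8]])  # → [81, 81, 36, 49, 4, 36, 4, 64]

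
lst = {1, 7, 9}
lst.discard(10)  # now {1, 7, 9}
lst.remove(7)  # {1, 9}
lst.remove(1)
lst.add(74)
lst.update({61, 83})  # {9, 61, 74, 83}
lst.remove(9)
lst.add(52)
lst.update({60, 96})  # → {52, 60, 61, 74, 83, 96}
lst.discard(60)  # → {52, 61, 74, 83, 96}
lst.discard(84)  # {52, 61, 74, 83, 96}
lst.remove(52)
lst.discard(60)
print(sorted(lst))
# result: [61, 74, 83, 96]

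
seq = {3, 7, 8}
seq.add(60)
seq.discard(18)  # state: {3, 7, 8, 60}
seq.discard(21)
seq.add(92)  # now {3, 7, 8, 60, 92}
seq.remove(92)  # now {3, 7, 8, 60}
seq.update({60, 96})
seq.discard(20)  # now {3, 7, 8, 60, 96}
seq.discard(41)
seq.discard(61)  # {3, 7, 8, 60, 96}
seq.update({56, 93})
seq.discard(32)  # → {3, 7, 8, 56, 60, 93, 96}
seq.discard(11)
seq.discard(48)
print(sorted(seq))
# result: [3, 7, 8, 56, 60, 93, 96]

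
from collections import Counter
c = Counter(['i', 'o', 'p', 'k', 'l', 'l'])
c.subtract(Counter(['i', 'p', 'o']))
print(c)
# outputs Counter({'l': 2, 'k': 1, 'i': 0, 'o': 0, 'p': 0})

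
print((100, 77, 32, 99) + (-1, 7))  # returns (100, 77, 32, 99, -1, 7)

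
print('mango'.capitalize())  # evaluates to Mango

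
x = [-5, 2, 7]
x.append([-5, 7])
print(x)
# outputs [-5, 2, 7, [-5, 7]]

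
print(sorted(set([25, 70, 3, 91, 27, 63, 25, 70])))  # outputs [3, 25, 27, 63, 70, 91]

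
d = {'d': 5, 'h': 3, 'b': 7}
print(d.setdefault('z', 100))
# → 100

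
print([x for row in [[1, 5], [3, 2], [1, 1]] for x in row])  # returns [1, 5, 3, 2, 1, 1]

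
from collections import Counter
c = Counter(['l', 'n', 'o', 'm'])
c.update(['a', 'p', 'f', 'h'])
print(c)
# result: Counter({'l': 1, 'n': 1, 'o': 1, 'm': 1, 'a': 1, 'p': 1, 'f': 1, 'h': 1})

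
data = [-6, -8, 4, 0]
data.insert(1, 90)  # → [-6, 90, -8, 4, 0]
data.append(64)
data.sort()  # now [-8, -6, 0, 4, 64, 90]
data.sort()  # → [-8, -6, 0, 4, 64, 90]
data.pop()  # 90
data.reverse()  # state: [64, 4, 0, -6, -8]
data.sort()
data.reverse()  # [64, 4, 0, -6, -8]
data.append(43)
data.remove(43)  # [64, 4, 0, -6, -8]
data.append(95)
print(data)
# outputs [64, 4, 0, -6, -8, 95]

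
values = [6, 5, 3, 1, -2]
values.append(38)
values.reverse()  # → [38, -2, 1, 3, 5, 6]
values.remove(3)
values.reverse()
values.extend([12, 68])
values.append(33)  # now [6, 5, 1, -2, 38, 12, 68, 33]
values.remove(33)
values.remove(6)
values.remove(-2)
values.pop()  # 68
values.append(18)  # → [5, 1, 38, 12, 18]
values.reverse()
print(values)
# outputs [18, 12, 38, 1, 5]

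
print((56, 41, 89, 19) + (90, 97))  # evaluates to (56, 41, 89, 19, 90, 97)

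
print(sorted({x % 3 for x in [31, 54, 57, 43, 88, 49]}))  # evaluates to [0, 1]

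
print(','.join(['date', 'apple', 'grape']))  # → date,apple,grape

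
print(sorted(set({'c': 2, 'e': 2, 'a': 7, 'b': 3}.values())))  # [2, 3, 7]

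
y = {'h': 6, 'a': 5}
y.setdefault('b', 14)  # 14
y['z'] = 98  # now {'h': 6, 'a': 5, 'b': 14, 'z': 98}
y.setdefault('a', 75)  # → 5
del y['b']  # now {'h': 6, 'a': 5, 'z': 98}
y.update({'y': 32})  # {'h': 6, 'a': 5, 'z': 98, 'y': 32}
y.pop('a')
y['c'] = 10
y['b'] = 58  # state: {'h': 6, 'z': 98, 'y': 32, 'c': 10, 'b': 58}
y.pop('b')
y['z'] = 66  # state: {'h': 6, 'z': 66, 'y': 32, 'c': 10}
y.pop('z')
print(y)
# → {'h': 6, 'y': 32, 'c': 10}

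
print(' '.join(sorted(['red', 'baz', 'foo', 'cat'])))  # baz cat foo red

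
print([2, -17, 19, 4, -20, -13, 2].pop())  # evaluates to 2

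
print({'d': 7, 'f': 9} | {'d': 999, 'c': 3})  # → {'d': 999, 'f': 9, 'c': 3}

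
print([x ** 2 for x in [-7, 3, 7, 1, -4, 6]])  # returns [49, 9, 49, 1, 16, 36]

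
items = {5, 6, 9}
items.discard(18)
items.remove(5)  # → {6, 9}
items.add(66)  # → {6, 9, 66}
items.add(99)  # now {6, 9, 66, 99}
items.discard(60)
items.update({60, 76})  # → {6, 9, 60, 66, 76, 99}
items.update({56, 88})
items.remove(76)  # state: {6, 9, 56, 60, 66, 88, 99}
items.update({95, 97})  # {6, 9, 56, 60, 66, 88, 95, 97, 99}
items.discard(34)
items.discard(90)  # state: {6, 9, 56, 60, 66, 88, 95, 97, 99}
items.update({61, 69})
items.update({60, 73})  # {6, 9, 56, 60, 61, 66, 69, 73, 88, 95, 97, 99}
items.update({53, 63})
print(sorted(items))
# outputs [6, 9, 53, 56, 60, 61, 63, 66, 69, 73, 88, 95, 97, 99]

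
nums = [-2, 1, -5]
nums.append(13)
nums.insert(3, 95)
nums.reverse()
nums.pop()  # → -2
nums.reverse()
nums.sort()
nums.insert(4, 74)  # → [-5, 1, 13, 95, 74]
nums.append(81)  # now [-5, 1, 13, 95, 74, 81]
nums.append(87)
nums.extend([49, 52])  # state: [-5, 1, 13, 95, 74, 81, 87, 49, 52]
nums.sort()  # [-5, 1, 13, 49, 52, 74, 81, 87, 95]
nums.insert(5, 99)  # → [-5, 1, 13, 49, 52, 99, 74, 81, 87, 95]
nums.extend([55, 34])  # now [-5, 1, 13, 49, 52, 99, 74, 81, 87, 95, 55, 34]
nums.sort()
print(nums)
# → [-5, 1, 13, 34, 49, 52, 55, 74, 81, 87, 95, 99]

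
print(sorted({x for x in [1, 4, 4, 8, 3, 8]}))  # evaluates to [1, 3, 4, 8]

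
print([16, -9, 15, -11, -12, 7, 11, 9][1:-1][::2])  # [-9, -11, 7]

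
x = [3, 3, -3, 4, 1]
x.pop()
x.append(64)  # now [3, 3, -3, 4, 64]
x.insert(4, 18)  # [3, 3, -3, 4, 18, 64]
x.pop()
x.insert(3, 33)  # [3, 3, -3, 33, 4, 18]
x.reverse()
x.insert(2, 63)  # [18, 4, 63, 33, -3, 3, 3]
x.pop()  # 3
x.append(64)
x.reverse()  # [64, 3, -3, 33, 63, 4, 18]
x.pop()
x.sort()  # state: [-3, 3, 4, 33, 63, 64]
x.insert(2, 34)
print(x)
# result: [-3, 3, 34, 4, 33, 63, 64]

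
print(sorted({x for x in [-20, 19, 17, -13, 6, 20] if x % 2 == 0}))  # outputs [-20, 6, 20]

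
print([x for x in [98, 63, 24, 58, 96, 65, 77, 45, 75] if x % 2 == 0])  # [98, 24, 58, 96]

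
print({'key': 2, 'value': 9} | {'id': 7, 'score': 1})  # {'key': 2, 'value': 9, 'id': 7, 'score': 1}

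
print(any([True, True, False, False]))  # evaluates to True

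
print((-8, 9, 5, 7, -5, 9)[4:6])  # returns (-5, 9)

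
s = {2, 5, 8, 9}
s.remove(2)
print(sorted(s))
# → [5, 8, 9]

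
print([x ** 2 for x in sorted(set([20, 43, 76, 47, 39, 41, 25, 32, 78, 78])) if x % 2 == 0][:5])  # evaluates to [400, 1024, 5776, 6084]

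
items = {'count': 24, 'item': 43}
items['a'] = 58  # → {'count': 24, 'item': 43, 'a': 58}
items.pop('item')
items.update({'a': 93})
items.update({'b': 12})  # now {'count': 24, 'a': 93, 'b': 12}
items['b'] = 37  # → {'count': 24, 'a': 93, 'b': 37}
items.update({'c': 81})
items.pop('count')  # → 24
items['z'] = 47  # {'a': 93, 'b': 37, 'c': 81, 'z': 47}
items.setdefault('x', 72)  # 72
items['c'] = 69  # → {'a': 93, 'b': 37, 'c': 69, 'z': 47, 'x': 72}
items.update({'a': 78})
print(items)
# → {'a': 78, 'b': 37, 'c': 69, 'z': 47, 'x': 72}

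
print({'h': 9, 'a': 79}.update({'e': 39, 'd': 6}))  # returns None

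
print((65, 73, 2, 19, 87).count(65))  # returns 1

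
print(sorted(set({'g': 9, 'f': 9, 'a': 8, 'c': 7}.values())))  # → [7, 8, 9]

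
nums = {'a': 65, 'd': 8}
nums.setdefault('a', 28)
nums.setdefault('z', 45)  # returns 45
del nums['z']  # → {'a': 65, 'd': 8}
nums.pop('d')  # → 8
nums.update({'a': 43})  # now {'a': 43}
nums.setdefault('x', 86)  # 86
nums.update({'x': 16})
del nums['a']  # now {'x': 16}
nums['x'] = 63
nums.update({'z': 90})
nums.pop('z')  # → 90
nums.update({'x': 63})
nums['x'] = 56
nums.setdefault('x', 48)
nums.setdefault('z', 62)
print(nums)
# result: {'x': 56, 'z': 62}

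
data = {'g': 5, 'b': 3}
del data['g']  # {'b': 3}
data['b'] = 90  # {'b': 90}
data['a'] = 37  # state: {'b': 90, 'a': 37}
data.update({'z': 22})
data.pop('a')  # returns 37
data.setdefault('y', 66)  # 66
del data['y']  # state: {'b': 90, 'z': 22}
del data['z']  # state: {'b': 90}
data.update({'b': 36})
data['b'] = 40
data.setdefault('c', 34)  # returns 34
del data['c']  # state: {'b': 40}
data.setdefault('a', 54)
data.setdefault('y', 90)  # 90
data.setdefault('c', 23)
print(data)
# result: {'b': 40, 'a': 54, 'y': 90, 'c': 23}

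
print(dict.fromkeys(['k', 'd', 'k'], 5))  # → {'k': 5, 'd': 5}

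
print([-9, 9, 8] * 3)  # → [-9, 9, 8, -9, 9, 8, -9, 9, 8]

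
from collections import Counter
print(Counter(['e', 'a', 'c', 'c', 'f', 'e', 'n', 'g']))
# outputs Counter({'e': 2, 'c': 2, 'a': 1, 'f': 1, 'n': 1, 'g': 1})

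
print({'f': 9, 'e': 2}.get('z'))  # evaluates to None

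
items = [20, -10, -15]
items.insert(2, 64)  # [20, -10, 64, -15]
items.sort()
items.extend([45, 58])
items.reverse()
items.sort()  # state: [-15, -10, 20, 45, 58, 64]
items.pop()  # 64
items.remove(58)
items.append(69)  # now [-15, -10, 20, 45, 69]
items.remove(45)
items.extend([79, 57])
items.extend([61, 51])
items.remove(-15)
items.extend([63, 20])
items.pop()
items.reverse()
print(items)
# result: [63, 51, 61, 57, 79, 69, 20, -10]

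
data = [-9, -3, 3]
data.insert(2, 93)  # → [-9, -3, 93, 3]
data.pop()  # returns 3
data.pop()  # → 93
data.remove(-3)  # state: [-9]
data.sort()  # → [-9]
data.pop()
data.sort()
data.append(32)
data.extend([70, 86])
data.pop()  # 86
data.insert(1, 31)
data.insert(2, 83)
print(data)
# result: [32, 31, 83, 70]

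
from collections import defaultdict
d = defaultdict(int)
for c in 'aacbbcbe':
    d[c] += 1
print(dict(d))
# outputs {'a': 2, 'c': 2, 'b': 3, 'e': 1}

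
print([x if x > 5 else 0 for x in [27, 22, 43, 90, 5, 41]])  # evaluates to [27, 22, 43, 90, 0, 41]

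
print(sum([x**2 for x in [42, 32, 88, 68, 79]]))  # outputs 21397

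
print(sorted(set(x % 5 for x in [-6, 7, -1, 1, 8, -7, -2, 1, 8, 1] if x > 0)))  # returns [1, 2, 3]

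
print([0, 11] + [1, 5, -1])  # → [0, 11, 1, 5, -1]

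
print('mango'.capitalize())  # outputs Mango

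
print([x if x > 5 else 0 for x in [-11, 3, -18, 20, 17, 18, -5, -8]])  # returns [0, 0, 0, 20, 17, 18, 0, 0]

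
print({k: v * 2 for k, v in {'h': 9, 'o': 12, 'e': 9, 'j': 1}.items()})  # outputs {'h': 18, 'o': 24, 'e': 18, 'j': 2}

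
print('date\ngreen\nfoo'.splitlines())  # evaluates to ['date', 'green', 'foo']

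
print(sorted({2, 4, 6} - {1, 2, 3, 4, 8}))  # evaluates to [6]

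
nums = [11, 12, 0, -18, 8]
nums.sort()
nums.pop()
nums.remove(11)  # [-18, 0, 8]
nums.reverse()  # [8, 0, -18]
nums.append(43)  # [8, 0, -18, 43]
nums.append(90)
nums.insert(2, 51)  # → [8, 0, 51, -18, 43, 90]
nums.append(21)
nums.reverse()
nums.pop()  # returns 8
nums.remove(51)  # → [21, 90, 43, -18, 0]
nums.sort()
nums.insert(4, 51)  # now [-18, 0, 21, 43, 51, 90]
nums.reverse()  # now [90, 51, 43, 21, 0, -18]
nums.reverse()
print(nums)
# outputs [-18, 0, 21, 43, 51, 90]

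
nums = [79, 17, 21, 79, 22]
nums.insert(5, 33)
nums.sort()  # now [17, 21, 22, 33, 79, 79]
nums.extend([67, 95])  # [17, 21, 22, 33, 79, 79, 67, 95]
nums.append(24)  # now [17, 21, 22, 33, 79, 79, 67, 95, 24]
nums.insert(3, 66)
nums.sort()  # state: [17, 21, 22, 24, 33, 66, 67, 79, 79, 95]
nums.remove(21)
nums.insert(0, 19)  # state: [19, 17, 22, 24, 33, 66, 67, 79, 79, 95]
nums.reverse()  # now [95, 79, 79, 67, 66, 33, 24, 22, 17, 19]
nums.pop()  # 19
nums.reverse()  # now [17, 22, 24, 33, 66, 67, 79, 79, 95]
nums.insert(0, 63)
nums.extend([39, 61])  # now [63, 17, 22, 24, 33, 66, 67, 79, 79, 95, 39, 61]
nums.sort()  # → [17, 22, 24, 33, 39, 61, 63, 66, 67, 79, 79, 95]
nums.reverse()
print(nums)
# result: [95, 79, 79, 67, 66, 63, 61, 39, 33, 24, 22, 17]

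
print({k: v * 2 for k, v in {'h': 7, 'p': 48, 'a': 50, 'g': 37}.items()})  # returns {'h': 14, 'p': 96, 'a': 100, 'g': 74}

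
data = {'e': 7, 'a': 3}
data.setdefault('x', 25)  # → 25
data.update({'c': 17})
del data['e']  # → {'a': 3, 'x': 25, 'c': 17}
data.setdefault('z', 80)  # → 80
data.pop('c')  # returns 17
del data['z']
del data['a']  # {'x': 25}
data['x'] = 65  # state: {'x': 65}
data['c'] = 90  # {'x': 65, 'c': 90}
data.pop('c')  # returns 90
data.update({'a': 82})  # {'x': 65, 'a': 82}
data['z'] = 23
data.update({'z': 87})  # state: {'x': 65, 'a': 82, 'z': 87}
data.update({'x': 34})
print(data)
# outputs {'x': 34, 'a': 82, 'z': 87}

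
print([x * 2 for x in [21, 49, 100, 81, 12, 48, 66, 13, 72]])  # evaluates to [42, 98, 200, 162, 24, 96, 132, 26, 144]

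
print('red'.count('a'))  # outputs 0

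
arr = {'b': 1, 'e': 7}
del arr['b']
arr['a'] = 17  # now {'e': 7, 'a': 17}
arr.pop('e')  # 7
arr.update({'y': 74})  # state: {'a': 17, 'y': 74}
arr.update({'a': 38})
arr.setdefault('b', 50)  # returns 50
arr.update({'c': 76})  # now {'a': 38, 'y': 74, 'b': 50, 'c': 76}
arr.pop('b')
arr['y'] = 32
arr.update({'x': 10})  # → {'a': 38, 'y': 32, 'c': 76, 'x': 10}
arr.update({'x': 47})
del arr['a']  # {'y': 32, 'c': 76, 'x': 47}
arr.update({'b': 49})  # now {'y': 32, 'c': 76, 'x': 47, 'b': 49}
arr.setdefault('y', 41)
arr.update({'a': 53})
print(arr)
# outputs {'y': 32, 'c': 76, 'x': 47, 'b': 49, 'a': 53}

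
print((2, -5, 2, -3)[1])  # -5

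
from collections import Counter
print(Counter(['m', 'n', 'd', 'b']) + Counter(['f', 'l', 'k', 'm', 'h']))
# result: Counter({'m': 2, 'n': 1, 'd': 1, 'b': 1, 'f': 1, 'l': 1, 'k': 1, 'h': 1})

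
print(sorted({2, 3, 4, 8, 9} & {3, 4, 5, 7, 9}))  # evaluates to [3, 4, 9]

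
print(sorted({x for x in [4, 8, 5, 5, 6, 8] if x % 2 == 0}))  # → [4, 6, 8]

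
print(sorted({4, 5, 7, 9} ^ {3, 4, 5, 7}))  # [3, 9]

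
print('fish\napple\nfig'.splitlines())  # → ['fish', 'apple', 'fig']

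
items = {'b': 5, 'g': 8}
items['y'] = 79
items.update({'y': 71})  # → {'b': 5, 'g': 8, 'y': 71}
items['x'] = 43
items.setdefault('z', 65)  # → 65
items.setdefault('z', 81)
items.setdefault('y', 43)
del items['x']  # {'b': 5, 'g': 8, 'y': 71, 'z': 65}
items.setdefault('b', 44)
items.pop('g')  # 8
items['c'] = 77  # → {'b': 5, 'y': 71, 'z': 65, 'c': 77}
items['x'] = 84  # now {'b': 5, 'y': 71, 'z': 65, 'c': 77, 'x': 84}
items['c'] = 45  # {'b': 5, 'y': 71, 'z': 65, 'c': 45, 'x': 84}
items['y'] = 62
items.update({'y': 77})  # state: {'b': 5, 'y': 77, 'z': 65, 'c': 45, 'x': 84}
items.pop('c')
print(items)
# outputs {'b': 5, 'y': 77, 'z': 65, 'x': 84}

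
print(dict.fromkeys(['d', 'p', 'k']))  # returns {'d': None, 'p': None, 'k': None}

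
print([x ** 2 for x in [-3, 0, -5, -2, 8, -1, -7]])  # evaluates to [9, 0, 25, 4, 64, 1, 49]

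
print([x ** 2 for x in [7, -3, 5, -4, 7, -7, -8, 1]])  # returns [49, 9, 25, 16, 49, 49, 64, 1]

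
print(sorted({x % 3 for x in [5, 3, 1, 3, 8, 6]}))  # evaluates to [0, 1, 2]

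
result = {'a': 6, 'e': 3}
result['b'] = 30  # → {'a': 6, 'e': 3, 'b': 30}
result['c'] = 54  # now {'a': 6, 'e': 3, 'b': 30, 'c': 54}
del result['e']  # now {'a': 6, 'b': 30, 'c': 54}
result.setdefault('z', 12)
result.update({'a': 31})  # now {'a': 31, 'b': 30, 'c': 54, 'z': 12}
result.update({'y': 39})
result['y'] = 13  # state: {'a': 31, 'b': 30, 'c': 54, 'z': 12, 'y': 13}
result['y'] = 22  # {'a': 31, 'b': 30, 'c': 54, 'z': 12, 'y': 22}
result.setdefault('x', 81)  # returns 81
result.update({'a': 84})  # {'a': 84, 'b': 30, 'c': 54, 'z': 12, 'y': 22, 'x': 81}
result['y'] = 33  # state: {'a': 84, 'b': 30, 'c': 54, 'z': 12, 'y': 33, 'x': 81}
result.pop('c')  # 54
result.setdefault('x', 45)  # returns 81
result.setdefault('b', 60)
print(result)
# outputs {'a': 84, 'b': 30, 'z': 12, 'y': 33, 'x': 81}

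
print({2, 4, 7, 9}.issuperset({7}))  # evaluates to True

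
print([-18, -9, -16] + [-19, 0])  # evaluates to [-18, -9, -16, -19, 0]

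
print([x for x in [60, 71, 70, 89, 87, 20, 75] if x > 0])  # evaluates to [60, 71, 70, 89, 87, 20, 75]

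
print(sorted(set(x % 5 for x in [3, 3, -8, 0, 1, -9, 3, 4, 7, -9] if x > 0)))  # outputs [1, 2, 3, 4]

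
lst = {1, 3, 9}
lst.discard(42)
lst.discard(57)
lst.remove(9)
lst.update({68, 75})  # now {1, 3, 68, 75}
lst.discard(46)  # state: {1, 3, 68, 75}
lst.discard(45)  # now {1, 3, 68, 75}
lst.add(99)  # {1, 3, 68, 75, 99}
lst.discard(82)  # {1, 3, 68, 75, 99}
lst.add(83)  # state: {1, 3, 68, 75, 83, 99}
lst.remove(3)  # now {1, 68, 75, 83, 99}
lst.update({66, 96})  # {1, 66, 68, 75, 83, 96, 99}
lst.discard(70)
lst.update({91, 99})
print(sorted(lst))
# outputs [1, 66, 68, 75, 83, 91, 96, 99]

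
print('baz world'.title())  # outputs Baz World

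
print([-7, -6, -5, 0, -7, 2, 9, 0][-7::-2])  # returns [-6]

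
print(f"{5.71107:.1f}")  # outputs 5.7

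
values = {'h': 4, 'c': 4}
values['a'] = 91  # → {'h': 4, 'c': 4, 'a': 91}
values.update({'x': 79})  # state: {'h': 4, 'c': 4, 'a': 91, 'x': 79}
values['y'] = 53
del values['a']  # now {'h': 4, 'c': 4, 'x': 79, 'y': 53}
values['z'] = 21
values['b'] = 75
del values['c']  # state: {'h': 4, 'x': 79, 'y': 53, 'z': 21, 'b': 75}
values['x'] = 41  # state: {'h': 4, 'x': 41, 'y': 53, 'z': 21, 'b': 75}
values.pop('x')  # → 41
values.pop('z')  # 21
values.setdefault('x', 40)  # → 40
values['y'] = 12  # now {'h': 4, 'y': 12, 'b': 75, 'x': 40}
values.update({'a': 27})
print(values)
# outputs {'h': 4, 'y': 12, 'b': 75, 'x': 40, 'a': 27}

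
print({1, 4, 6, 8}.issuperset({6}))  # True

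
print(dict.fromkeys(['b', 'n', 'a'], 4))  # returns {'b': 4, 'n': 4, 'a': 4}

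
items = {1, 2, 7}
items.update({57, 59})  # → {1, 2, 7, 57, 59}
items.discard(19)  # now {1, 2, 7, 57, 59}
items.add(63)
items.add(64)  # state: {1, 2, 7, 57, 59, 63, 64}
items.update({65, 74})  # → {1, 2, 7, 57, 59, 63, 64, 65, 74}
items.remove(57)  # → {1, 2, 7, 59, 63, 64, 65, 74}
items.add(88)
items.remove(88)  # {1, 2, 7, 59, 63, 64, 65, 74}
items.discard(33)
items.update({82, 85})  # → {1, 2, 7, 59, 63, 64, 65, 74, 82, 85}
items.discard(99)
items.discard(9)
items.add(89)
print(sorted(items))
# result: [1, 2, 7, 59, 63, 64, 65, 74, 82, 85, 89]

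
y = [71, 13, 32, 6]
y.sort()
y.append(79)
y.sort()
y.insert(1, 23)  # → [6, 23, 13, 32, 71, 79]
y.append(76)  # [6, 23, 13, 32, 71, 79, 76]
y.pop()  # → 76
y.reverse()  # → [79, 71, 32, 13, 23, 6]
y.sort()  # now [6, 13, 23, 32, 71, 79]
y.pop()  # 79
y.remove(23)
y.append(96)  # [6, 13, 32, 71, 96]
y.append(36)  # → [6, 13, 32, 71, 96, 36]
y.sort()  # [6, 13, 32, 36, 71, 96]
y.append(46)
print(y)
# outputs [6, 13, 32, 36, 71, 96, 46]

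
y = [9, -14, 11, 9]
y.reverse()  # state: [9, 11, -14, 9]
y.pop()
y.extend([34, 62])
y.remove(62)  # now [9, 11, -14, 34]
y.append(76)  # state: [9, 11, -14, 34, 76]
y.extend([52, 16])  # [9, 11, -14, 34, 76, 52, 16]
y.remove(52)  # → [9, 11, -14, 34, 76, 16]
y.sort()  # [-14, 9, 11, 16, 34, 76]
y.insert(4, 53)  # [-14, 9, 11, 16, 53, 34, 76]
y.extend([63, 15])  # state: [-14, 9, 11, 16, 53, 34, 76, 63, 15]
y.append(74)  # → [-14, 9, 11, 16, 53, 34, 76, 63, 15, 74]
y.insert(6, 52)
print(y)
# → [-14, 9, 11, 16, 53, 34, 52, 76, 63, 15, 74]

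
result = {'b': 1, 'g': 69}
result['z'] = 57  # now {'b': 1, 'g': 69, 'z': 57}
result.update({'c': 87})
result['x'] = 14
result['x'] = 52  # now {'b': 1, 'g': 69, 'z': 57, 'c': 87, 'x': 52}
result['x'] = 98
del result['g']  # {'b': 1, 'z': 57, 'c': 87, 'x': 98}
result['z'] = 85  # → {'b': 1, 'z': 85, 'c': 87, 'x': 98}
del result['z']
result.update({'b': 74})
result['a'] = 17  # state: {'b': 74, 'c': 87, 'x': 98, 'a': 17}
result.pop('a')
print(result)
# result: {'b': 74, 'c': 87, 'x': 98}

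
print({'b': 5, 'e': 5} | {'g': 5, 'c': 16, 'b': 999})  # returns {'b': 999, 'e': 5, 'g': 5, 'c': 16}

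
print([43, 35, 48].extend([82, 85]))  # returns None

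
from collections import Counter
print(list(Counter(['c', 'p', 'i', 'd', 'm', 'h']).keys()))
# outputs ['c', 'p', 'i', 'd', 'm', 'h']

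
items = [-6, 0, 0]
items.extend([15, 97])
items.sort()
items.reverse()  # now [97, 15, 0, 0, -6]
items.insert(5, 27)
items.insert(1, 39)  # [97, 39, 15, 0, 0, -6, 27]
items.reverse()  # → [27, -6, 0, 0, 15, 39, 97]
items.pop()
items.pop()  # 39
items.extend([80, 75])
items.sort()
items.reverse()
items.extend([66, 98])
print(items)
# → [80, 75, 27, 15, 0, 0, -6, 66, 98]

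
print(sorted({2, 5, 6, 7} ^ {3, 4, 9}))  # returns [2, 3, 4, 5, 6, 7, 9]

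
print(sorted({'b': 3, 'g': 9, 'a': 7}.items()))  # [('a', 7), ('b', 3), ('g', 9)]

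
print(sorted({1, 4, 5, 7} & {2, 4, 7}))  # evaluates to [4, 7]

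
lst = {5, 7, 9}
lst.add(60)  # {5, 7, 9, 60}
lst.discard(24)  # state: {5, 7, 9, 60}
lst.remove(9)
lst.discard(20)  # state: {5, 7, 60}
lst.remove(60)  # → {5, 7}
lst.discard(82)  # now {5, 7}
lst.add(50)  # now {5, 7, 50}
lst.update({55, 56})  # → {5, 7, 50, 55, 56}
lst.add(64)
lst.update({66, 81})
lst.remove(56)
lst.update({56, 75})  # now {5, 7, 50, 55, 56, 64, 66, 75, 81}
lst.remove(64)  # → {5, 7, 50, 55, 56, 66, 75, 81}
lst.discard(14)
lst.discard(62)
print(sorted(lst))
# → [5, 7, 50, 55, 56, 66, 75, 81]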